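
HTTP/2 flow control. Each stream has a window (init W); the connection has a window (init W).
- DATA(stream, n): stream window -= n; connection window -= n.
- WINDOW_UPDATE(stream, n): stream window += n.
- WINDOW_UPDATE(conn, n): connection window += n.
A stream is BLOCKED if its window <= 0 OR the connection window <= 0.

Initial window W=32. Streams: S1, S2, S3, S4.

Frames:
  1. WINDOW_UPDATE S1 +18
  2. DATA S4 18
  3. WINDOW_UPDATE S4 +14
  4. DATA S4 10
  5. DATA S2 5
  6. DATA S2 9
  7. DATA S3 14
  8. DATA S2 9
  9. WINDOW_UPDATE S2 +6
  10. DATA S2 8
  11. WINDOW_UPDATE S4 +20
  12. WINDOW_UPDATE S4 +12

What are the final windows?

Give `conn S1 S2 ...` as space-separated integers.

Answer: -41 50 7 18 50

Derivation:
Op 1: conn=32 S1=50 S2=32 S3=32 S4=32 blocked=[]
Op 2: conn=14 S1=50 S2=32 S3=32 S4=14 blocked=[]
Op 3: conn=14 S1=50 S2=32 S3=32 S4=28 blocked=[]
Op 4: conn=4 S1=50 S2=32 S3=32 S4=18 blocked=[]
Op 5: conn=-1 S1=50 S2=27 S3=32 S4=18 blocked=[1, 2, 3, 4]
Op 6: conn=-10 S1=50 S2=18 S3=32 S4=18 blocked=[1, 2, 3, 4]
Op 7: conn=-24 S1=50 S2=18 S3=18 S4=18 blocked=[1, 2, 3, 4]
Op 8: conn=-33 S1=50 S2=9 S3=18 S4=18 blocked=[1, 2, 3, 4]
Op 9: conn=-33 S1=50 S2=15 S3=18 S4=18 blocked=[1, 2, 3, 4]
Op 10: conn=-41 S1=50 S2=7 S3=18 S4=18 blocked=[1, 2, 3, 4]
Op 11: conn=-41 S1=50 S2=7 S3=18 S4=38 blocked=[1, 2, 3, 4]
Op 12: conn=-41 S1=50 S2=7 S3=18 S4=50 blocked=[1, 2, 3, 4]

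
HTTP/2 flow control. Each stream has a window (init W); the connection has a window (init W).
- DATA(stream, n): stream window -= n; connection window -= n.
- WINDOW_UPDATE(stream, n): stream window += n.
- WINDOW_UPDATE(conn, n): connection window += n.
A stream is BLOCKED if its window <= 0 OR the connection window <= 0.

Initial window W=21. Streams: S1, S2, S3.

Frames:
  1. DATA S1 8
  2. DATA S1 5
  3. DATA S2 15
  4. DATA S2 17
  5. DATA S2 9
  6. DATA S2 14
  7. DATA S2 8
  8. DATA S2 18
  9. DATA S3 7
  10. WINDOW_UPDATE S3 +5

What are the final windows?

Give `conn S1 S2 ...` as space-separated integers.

Answer: -80 8 -60 19

Derivation:
Op 1: conn=13 S1=13 S2=21 S3=21 blocked=[]
Op 2: conn=8 S1=8 S2=21 S3=21 blocked=[]
Op 3: conn=-7 S1=8 S2=6 S3=21 blocked=[1, 2, 3]
Op 4: conn=-24 S1=8 S2=-11 S3=21 blocked=[1, 2, 3]
Op 5: conn=-33 S1=8 S2=-20 S3=21 blocked=[1, 2, 3]
Op 6: conn=-47 S1=8 S2=-34 S3=21 blocked=[1, 2, 3]
Op 7: conn=-55 S1=8 S2=-42 S3=21 blocked=[1, 2, 3]
Op 8: conn=-73 S1=8 S2=-60 S3=21 blocked=[1, 2, 3]
Op 9: conn=-80 S1=8 S2=-60 S3=14 blocked=[1, 2, 3]
Op 10: conn=-80 S1=8 S2=-60 S3=19 blocked=[1, 2, 3]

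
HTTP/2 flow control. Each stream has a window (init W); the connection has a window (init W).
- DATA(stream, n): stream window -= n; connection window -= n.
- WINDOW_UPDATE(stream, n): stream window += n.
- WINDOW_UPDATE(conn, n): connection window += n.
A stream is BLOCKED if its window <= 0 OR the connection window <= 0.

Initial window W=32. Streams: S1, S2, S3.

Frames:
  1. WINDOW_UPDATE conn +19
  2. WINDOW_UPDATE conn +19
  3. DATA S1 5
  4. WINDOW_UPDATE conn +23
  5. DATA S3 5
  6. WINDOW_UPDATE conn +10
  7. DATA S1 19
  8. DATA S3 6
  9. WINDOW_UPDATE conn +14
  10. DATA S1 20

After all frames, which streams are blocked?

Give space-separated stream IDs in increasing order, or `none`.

Answer: S1

Derivation:
Op 1: conn=51 S1=32 S2=32 S3=32 blocked=[]
Op 2: conn=70 S1=32 S2=32 S3=32 blocked=[]
Op 3: conn=65 S1=27 S2=32 S3=32 blocked=[]
Op 4: conn=88 S1=27 S2=32 S3=32 blocked=[]
Op 5: conn=83 S1=27 S2=32 S3=27 blocked=[]
Op 6: conn=93 S1=27 S2=32 S3=27 blocked=[]
Op 7: conn=74 S1=8 S2=32 S3=27 blocked=[]
Op 8: conn=68 S1=8 S2=32 S3=21 blocked=[]
Op 9: conn=82 S1=8 S2=32 S3=21 blocked=[]
Op 10: conn=62 S1=-12 S2=32 S3=21 blocked=[1]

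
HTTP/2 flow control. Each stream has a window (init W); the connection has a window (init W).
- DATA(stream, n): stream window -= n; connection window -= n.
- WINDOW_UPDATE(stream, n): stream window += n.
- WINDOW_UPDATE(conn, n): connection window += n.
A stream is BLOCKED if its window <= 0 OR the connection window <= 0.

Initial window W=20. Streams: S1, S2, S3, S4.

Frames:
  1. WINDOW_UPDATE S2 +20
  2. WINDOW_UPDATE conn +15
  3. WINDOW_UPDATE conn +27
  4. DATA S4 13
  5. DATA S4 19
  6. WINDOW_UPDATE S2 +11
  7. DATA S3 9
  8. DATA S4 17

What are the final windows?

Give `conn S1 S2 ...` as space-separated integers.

Op 1: conn=20 S1=20 S2=40 S3=20 S4=20 blocked=[]
Op 2: conn=35 S1=20 S2=40 S3=20 S4=20 blocked=[]
Op 3: conn=62 S1=20 S2=40 S3=20 S4=20 blocked=[]
Op 4: conn=49 S1=20 S2=40 S3=20 S4=7 blocked=[]
Op 5: conn=30 S1=20 S2=40 S3=20 S4=-12 blocked=[4]
Op 6: conn=30 S1=20 S2=51 S3=20 S4=-12 blocked=[4]
Op 7: conn=21 S1=20 S2=51 S3=11 S4=-12 blocked=[4]
Op 8: conn=4 S1=20 S2=51 S3=11 S4=-29 blocked=[4]

Answer: 4 20 51 11 -29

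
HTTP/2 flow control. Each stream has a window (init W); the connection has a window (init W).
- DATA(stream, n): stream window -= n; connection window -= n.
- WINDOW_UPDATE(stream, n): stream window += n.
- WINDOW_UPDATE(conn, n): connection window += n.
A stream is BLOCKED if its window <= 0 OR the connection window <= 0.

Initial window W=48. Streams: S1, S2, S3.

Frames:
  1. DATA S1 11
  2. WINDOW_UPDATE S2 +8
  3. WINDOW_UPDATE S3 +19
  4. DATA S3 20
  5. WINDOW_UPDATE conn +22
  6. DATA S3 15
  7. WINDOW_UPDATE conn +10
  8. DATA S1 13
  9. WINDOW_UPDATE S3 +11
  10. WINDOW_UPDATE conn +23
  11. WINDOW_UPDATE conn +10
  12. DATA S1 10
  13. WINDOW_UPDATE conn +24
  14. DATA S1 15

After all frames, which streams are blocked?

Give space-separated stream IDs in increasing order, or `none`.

Op 1: conn=37 S1=37 S2=48 S3=48 blocked=[]
Op 2: conn=37 S1=37 S2=56 S3=48 blocked=[]
Op 3: conn=37 S1=37 S2=56 S3=67 blocked=[]
Op 4: conn=17 S1=37 S2=56 S3=47 blocked=[]
Op 5: conn=39 S1=37 S2=56 S3=47 blocked=[]
Op 6: conn=24 S1=37 S2=56 S3=32 blocked=[]
Op 7: conn=34 S1=37 S2=56 S3=32 blocked=[]
Op 8: conn=21 S1=24 S2=56 S3=32 blocked=[]
Op 9: conn=21 S1=24 S2=56 S3=43 blocked=[]
Op 10: conn=44 S1=24 S2=56 S3=43 blocked=[]
Op 11: conn=54 S1=24 S2=56 S3=43 blocked=[]
Op 12: conn=44 S1=14 S2=56 S3=43 blocked=[]
Op 13: conn=68 S1=14 S2=56 S3=43 blocked=[]
Op 14: conn=53 S1=-1 S2=56 S3=43 blocked=[1]

Answer: S1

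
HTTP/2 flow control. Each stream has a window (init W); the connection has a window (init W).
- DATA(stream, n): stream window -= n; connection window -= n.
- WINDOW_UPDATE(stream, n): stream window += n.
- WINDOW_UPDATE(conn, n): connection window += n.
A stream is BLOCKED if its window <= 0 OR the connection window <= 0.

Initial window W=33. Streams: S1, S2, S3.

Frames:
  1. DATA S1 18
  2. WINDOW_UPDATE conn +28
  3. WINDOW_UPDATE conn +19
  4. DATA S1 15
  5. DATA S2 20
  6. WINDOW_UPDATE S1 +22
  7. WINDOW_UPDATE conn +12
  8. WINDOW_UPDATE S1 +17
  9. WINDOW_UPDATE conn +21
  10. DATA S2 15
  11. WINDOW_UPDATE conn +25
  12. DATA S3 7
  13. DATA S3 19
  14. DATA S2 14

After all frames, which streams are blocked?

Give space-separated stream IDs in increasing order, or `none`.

Answer: S2

Derivation:
Op 1: conn=15 S1=15 S2=33 S3=33 blocked=[]
Op 2: conn=43 S1=15 S2=33 S3=33 blocked=[]
Op 3: conn=62 S1=15 S2=33 S3=33 blocked=[]
Op 4: conn=47 S1=0 S2=33 S3=33 blocked=[1]
Op 5: conn=27 S1=0 S2=13 S3=33 blocked=[1]
Op 6: conn=27 S1=22 S2=13 S3=33 blocked=[]
Op 7: conn=39 S1=22 S2=13 S3=33 blocked=[]
Op 8: conn=39 S1=39 S2=13 S3=33 blocked=[]
Op 9: conn=60 S1=39 S2=13 S3=33 blocked=[]
Op 10: conn=45 S1=39 S2=-2 S3=33 blocked=[2]
Op 11: conn=70 S1=39 S2=-2 S3=33 blocked=[2]
Op 12: conn=63 S1=39 S2=-2 S3=26 blocked=[2]
Op 13: conn=44 S1=39 S2=-2 S3=7 blocked=[2]
Op 14: conn=30 S1=39 S2=-16 S3=7 blocked=[2]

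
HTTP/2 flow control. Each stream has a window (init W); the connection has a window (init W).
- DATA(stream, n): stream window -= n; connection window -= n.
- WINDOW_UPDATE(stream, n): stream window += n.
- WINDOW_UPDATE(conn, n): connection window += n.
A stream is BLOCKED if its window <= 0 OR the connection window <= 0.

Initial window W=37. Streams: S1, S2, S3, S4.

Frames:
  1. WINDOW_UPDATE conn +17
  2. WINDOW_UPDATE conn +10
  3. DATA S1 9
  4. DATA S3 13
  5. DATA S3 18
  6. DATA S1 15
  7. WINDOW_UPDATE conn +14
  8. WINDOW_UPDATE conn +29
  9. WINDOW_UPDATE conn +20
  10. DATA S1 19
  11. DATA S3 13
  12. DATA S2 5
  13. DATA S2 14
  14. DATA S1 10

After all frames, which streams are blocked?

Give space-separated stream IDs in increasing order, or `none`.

Op 1: conn=54 S1=37 S2=37 S3=37 S4=37 blocked=[]
Op 2: conn=64 S1=37 S2=37 S3=37 S4=37 blocked=[]
Op 3: conn=55 S1=28 S2=37 S3=37 S4=37 blocked=[]
Op 4: conn=42 S1=28 S2=37 S3=24 S4=37 blocked=[]
Op 5: conn=24 S1=28 S2=37 S3=6 S4=37 blocked=[]
Op 6: conn=9 S1=13 S2=37 S3=6 S4=37 blocked=[]
Op 7: conn=23 S1=13 S2=37 S3=6 S4=37 blocked=[]
Op 8: conn=52 S1=13 S2=37 S3=6 S4=37 blocked=[]
Op 9: conn=72 S1=13 S2=37 S3=6 S4=37 blocked=[]
Op 10: conn=53 S1=-6 S2=37 S3=6 S4=37 blocked=[1]
Op 11: conn=40 S1=-6 S2=37 S3=-7 S4=37 blocked=[1, 3]
Op 12: conn=35 S1=-6 S2=32 S3=-7 S4=37 blocked=[1, 3]
Op 13: conn=21 S1=-6 S2=18 S3=-7 S4=37 blocked=[1, 3]
Op 14: conn=11 S1=-16 S2=18 S3=-7 S4=37 blocked=[1, 3]

Answer: S1 S3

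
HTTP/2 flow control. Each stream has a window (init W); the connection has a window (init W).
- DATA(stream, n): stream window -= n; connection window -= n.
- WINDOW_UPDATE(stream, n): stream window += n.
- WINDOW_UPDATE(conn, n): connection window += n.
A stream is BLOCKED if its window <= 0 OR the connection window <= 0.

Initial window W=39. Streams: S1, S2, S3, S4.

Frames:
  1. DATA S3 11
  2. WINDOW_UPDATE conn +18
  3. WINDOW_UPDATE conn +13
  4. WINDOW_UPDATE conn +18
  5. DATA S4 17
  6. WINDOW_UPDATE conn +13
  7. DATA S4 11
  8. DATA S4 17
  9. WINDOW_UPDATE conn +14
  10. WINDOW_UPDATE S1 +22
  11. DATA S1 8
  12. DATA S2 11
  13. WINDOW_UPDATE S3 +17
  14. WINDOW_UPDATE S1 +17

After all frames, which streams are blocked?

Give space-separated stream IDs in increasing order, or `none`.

Op 1: conn=28 S1=39 S2=39 S3=28 S4=39 blocked=[]
Op 2: conn=46 S1=39 S2=39 S3=28 S4=39 blocked=[]
Op 3: conn=59 S1=39 S2=39 S3=28 S4=39 blocked=[]
Op 4: conn=77 S1=39 S2=39 S3=28 S4=39 blocked=[]
Op 5: conn=60 S1=39 S2=39 S3=28 S4=22 blocked=[]
Op 6: conn=73 S1=39 S2=39 S3=28 S4=22 blocked=[]
Op 7: conn=62 S1=39 S2=39 S3=28 S4=11 blocked=[]
Op 8: conn=45 S1=39 S2=39 S3=28 S4=-6 blocked=[4]
Op 9: conn=59 S1=39 S2=39 S3=28 S4=-6 blocked=[4]
Op 10: conn=59 S1=61 S2=39 S3=28 S4=-6 blocked=[4]
Op 11: conn=51 S1=53 S2=39 S3=28 S4=-6 blocked=[4]
Op 12: conn=40 S1=53 S2=28 S3=28 S4=-6 blocked=[4]
Op 13: conn=40 S1=53 S2=28 S3=45 S4=-6 blocked=[4]
Op 14: conn=40 S1=70 S2=28 S3=45 S4=-6 blocked=[4]

Answer: S4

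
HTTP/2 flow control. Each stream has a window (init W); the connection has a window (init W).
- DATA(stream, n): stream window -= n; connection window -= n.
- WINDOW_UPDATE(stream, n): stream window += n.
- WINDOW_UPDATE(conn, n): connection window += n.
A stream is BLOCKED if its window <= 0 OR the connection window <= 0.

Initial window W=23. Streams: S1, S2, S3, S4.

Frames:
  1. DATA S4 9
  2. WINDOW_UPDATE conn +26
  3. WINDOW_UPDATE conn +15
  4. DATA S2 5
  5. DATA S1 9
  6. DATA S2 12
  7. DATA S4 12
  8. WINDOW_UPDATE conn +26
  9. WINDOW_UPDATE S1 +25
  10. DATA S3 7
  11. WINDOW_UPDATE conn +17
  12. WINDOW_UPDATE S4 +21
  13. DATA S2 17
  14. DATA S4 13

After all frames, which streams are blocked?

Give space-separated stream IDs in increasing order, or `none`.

Answer: S2

Derivation:
Op 1: conn=14 S1=23 S2=23 S3=23 S4=14 blocked=[]
Op 2: conn=40 S1=23 S2=23 S3=23 S4=14 blocked=[]
Op 3: conn=55 S1=23 S2=23 S3=23 S4=14 blocked=[]
Op 4: conn=50 S1=23 S2=18 S3=23 S4=14 blocked=[]
Op 5: conn=41 S1=14 S2=18 S3=23 S4=14 blocked=[]
Op 6: conn=29 S1=14 S2=6 S3=23 S4=14 blocked=[]
Op 7: conn=17 S1=14 S2=6 S3=23 S4=2 blocked=[]
Op 8: conn=43 S1=14 S2=6 S3=23 S4=2 blocked=[]
Op 9: conn=43 S1=39 S2=6 S3=23 S4=2 blocked=[]
Op 10: conn=36 S1=39 S2=6 S3=16 S4=2 blocked=[]
Op 11: conn=53 S1=39 S2=6 S3=16 S4=2 blocked=[]
Op 12: conn=53 S1=39 S2=6 S3=16 S4=23 blocked=[]
Op 13: conn=36 S1=39 S2=-11 S3=16 S4=23 blocked=[2]
Op 14: conn=23 S1=39 S2=-11 S3=16 S4=10 blocked=[2]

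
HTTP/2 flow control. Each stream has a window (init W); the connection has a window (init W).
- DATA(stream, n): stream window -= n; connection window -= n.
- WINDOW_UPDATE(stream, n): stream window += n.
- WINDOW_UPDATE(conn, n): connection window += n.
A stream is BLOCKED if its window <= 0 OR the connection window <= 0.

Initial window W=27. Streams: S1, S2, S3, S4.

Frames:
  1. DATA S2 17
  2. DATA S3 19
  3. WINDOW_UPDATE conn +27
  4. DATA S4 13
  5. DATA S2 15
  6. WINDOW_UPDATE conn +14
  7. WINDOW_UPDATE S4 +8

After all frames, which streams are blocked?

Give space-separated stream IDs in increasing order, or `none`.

Op 1: conn=10 S1=27 S2=10 S3=27 S4=27 blocked=[]
Op 2: conn=-9 S1=27 S2=10 S3=8 S4=27 blocked=[1, 2, 3, 4]
Op 3: conn=18 S1=27 S2=10 S3=8 S4=27 blocked=[]
Op 4: conn=5 S1=27 S2=10 S3=8 S4=14 blocked=[]
Op 5: conn=-10 S1=27 S2=-5 S3=8 S4=14 blocked=[1, 2, 3, 4]
Op 6: conn=4 S1=27 S2=-5 S3=8 S4=14 blocked=[2]
Op 7: conn=4 S1=27 S2=-5 S3=8 S4=22 blocked=[2]

Answer: S2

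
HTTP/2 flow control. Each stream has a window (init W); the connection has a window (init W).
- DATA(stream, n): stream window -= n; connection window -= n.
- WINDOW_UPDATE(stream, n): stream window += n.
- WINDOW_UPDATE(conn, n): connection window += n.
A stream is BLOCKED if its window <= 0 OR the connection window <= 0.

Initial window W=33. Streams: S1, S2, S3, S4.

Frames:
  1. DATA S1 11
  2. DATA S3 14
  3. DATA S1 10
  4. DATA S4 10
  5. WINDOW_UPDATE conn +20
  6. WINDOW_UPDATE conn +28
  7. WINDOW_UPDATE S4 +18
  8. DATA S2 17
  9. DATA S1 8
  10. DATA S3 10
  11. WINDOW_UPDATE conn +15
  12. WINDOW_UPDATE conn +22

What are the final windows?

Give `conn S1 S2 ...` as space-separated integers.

Op 1: conn=22 S1=22 S2=33 S3=33 S4=33 blocked=[]
Op 2: conn=8 S1=22 S2=33 S3=19 S4=33 blocked=[]
Op 3: conn=-2 S1=12 S2=33 S3=19 S4=33 blocked=[1, 2, 3, 4]
Op 4: conn=-12 S1=12 S2=33 S3=19 S4=23 blocked=[1, 2, 3, 4]
Op 5: conn=8 S1=12 S2=33 S3=19 S4=23 blocked=[]
Op 6: conn=36 S1=12 S2=33 S3=19 S4=23 blocked=[]
Op 7: conn=36 S1=12 S2=33 S3=19 S4=41 blocked=[]
Op 8: conn=19 S1=12 S2=16 S3=19 S4=41 blocked=[]
Op 9: conn=11 S1=4 S2=16 S3=19 S4=41 blocked=[]
Op 10: conn=1 S1=4 S2=16 S3=9 S4=41 blocked=[]
Op 11: conn=16 S1=4 S2=16 S3=9 S4=41 blocked=[]
Op 12: conn=38 S1=4 S2=16 S3=9 S4=41 blocked=[]

Answer: 38 4 16 9 41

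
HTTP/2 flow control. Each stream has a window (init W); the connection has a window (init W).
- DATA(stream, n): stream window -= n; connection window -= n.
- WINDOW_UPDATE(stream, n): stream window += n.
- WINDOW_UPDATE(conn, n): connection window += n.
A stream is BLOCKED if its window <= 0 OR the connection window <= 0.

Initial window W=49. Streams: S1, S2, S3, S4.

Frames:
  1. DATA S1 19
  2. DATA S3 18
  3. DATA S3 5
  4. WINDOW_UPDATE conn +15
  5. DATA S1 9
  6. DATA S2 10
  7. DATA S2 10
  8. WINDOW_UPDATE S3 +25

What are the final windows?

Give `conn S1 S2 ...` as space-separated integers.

Op 1: conn=30 S1=30 S2=49 S3=49 S4=49 blocked=[]
Op 2: conn=12 S1=30 S2=49 S3=31 S4=49 blocked=[]
Op 3: conn=7 S1=30 S2=49 S3=26 S4=49 blocked=[]
Op 4: conn=22 S1=30 S2=49 S3=26 S4=49 blocked=[]
Op 5: conn=13 S1=21 S2=49 S3=26 S4=49 blocked=[]
Op 6: conn=3 S1=21 S2=39 S3=26 S4=49 blocked=[]
Op 7: conn=-7 S1=21 S2=29 S3=26 S4=49 blocked=[1, 2, 3, 4]
Op 8: conn=-7 S1=21 S2=29 S3=51 S4=49 blocked=[1, 2, 3, 4]

Answer: -7 21 29 51 49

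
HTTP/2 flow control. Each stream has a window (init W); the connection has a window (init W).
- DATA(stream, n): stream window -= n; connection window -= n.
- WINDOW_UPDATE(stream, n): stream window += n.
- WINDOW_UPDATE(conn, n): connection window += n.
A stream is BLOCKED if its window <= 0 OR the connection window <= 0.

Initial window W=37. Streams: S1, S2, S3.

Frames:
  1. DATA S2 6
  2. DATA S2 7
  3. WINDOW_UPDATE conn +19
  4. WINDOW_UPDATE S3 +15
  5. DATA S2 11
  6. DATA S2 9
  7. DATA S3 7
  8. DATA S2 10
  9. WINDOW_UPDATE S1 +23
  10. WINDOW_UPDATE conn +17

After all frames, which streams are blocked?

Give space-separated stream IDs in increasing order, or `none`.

Op 1: conn=31 S1=37 S2=31 S3=37 blocked=[]
Op 2: conn=24 S1=37 S2=24 S3=37 blocked=[]
Op 3: conn=43 S1=37 S2=24 S3=37 blocked=[]
Op 4: conn=43 S1=37 S2=24 S3=52 blocked=[]
Op 5: conn=32 S1=37 S2=13 S3=52 blocked=[]
Op 6: conn=23 S1=37 S2=4 S3=52 blocked=[]
Op 7: conn=16 S1=37 S2=4 S3=45 blocked=[]
Op 8: conn=6 S1=37 S2=-6 S3=45 blocked=[2]
Op 9: conn=6 S1=60 S2=-6 S3=45 blocked=[2]
Op 10: conn=23 S1=60 S2=-6 S3=45 blocked=[2]

Answer: S2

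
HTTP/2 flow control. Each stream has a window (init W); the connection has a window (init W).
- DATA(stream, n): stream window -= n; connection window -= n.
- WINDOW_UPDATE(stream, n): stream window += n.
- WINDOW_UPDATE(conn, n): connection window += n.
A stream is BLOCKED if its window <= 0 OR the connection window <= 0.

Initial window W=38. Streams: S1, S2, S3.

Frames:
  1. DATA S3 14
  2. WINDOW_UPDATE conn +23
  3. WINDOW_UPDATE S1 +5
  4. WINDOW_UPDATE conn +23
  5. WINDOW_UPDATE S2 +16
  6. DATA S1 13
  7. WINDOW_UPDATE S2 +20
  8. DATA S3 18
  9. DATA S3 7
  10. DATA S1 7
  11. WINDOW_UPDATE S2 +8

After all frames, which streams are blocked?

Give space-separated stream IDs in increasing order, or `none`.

Op 1: conn=24 S1=38 S2=38 S3=24 blocked=[]
Op 2: conn=47 S1=38 S2=38 S3=24 blocked=[]
Op 3: conn=47 S1=43 S2=38 S3=24 blocked=[]
Op 4: conn=70 S1=43 S2=38 S3=24 blocked=[]
Op 5: conn=70 S1=43 S2=54 S3=24 blocked=[]
Op 6: conn=57 S1=30 S2=54 S3=24 blocked=[]
Op 7: conn=57 S1=30 S2=74 S3=24 blocked=[]
Op 8: conn=39 S1=30 S2=74 S3=6 blocked=[]
Op 9: conn=32 S1=30 S2=74 S3=-1 blocked=[3]
Op 10: conn=25 S1=23 S2=74 S3=-1 blocked=[3]
Op 11: conn=25 S1=23 S2=82 S3=-1 blocked=[3]

Answer: S3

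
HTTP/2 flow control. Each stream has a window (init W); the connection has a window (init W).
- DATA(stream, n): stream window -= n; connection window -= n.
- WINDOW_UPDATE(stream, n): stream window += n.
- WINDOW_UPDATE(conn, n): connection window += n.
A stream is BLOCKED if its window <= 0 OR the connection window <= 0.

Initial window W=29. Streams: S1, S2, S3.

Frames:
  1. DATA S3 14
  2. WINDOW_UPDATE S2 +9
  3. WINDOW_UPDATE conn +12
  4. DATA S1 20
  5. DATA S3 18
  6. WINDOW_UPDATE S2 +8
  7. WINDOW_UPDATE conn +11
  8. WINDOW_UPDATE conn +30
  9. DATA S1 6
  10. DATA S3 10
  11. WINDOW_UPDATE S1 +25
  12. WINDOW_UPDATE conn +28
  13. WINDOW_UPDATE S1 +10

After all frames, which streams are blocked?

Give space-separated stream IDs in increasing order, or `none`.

Op 1: conn=15 S1=29 S2=29 S3=15 blocked=[]
Op 2: conn=15 S1=29 S2=38 S3=15 blocked=[]
Op 3: conn=27 S1=29 S2=38 S3=15 blocked=[]
Op 4: conn=7 S1=9 S2=38 S3=15 blocked=[]
Op 5: conn=-11 S1=9 S2=38 S3=-3 blocked=[1, 2, 3]
Op 6: conn=-11 S1=9 S2=46 S3=-3 blocked=[1, 2, 3]
Op 7: conn=0 S1=9 S2=46 S3=-3 blocked=[1, 2, 3]
Op 8: conn=30 S1=9 S2=46 S3=-3 blocked=[3]
Op 9: conn=24 S1=3 S2=46 S3=-3 blocked=[3]
Op 10: conn=14 S1=3 S2=46 S3=-13 blocked=[3]
Op 11: conn=14 S1=28 S2=46 S3=-13 blocked=[3]
Op 12: conn=42 S1=28 S2=46 S3=-13 blocked=[3]
Op 13: conn=42 S1=38 S2=46 S3=-13 blocked=[3]

Answer: S3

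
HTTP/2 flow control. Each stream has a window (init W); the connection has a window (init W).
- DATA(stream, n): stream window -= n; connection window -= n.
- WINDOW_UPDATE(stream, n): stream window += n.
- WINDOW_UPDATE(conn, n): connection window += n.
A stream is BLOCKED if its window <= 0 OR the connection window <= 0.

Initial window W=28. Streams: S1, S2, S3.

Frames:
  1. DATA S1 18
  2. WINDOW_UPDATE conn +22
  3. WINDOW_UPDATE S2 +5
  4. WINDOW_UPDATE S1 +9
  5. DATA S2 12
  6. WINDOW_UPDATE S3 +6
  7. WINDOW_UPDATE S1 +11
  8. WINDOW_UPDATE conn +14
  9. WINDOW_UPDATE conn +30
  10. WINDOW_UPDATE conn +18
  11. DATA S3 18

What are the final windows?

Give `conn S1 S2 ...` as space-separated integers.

Answer: 64 30 21 16

Derivation:
Op 1: conn=10 S1=10 S2=28 S3=28 blocked=[]
Op 2: conn=32 S1=10 S2=28 S3=28 blocked=[]
Op 3: conn=32 S1=10 S2=33 S3=28 blocked=[]
Op 4: conn=32 S1=19 S2=33 S3=28 blocked=[]
Op 5: conn=20 S1=19 S2=21 S3=28 blocked=[]
Op 6: conn=20 S1=19 S2=21 S3=34 blocked=[]
Op 7: conn=20 S1=30 S2=21 S3=34 blocked=[]
Op 8: conn=34 S1=30 S2=21 S3=34 blocked=[]
Op 9: conn=64 S1=30 S2=21 S3=34 blocked=[]
Op 10: conn=82 S1=30 S2=21 S3=34 blocked=[]
Op 11: conn=64 S1=30 S2=21 S3=16 blocked=[]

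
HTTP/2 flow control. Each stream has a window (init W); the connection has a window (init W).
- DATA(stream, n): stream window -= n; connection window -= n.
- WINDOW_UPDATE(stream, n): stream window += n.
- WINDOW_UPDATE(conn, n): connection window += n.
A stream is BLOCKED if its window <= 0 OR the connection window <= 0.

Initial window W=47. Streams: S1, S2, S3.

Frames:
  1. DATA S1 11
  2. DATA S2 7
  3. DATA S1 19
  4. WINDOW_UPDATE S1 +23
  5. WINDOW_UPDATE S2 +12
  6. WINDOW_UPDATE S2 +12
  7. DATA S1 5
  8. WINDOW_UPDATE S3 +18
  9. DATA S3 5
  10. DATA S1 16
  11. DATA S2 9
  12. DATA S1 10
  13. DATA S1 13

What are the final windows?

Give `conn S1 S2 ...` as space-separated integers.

Op 1: conn=36 S1=36 S2=47 S3=47 blocked=[]
Op 2: conn=29 S1=36 S2=40 S3=47 blocked=[]
Op 3: conn=10 S1=17 S2=40 S3=47 blocked=[]
Op 4: conn=10 S1=40 S2=40 S3=47 blocked=[]
Op 5: conn=10 S1=40 S2=52 S3=47 blocked=[]
Op 6: conn=10 S1=40 S2=64 S3=47 blocked=[]
Op 7: conn=5 S1=35 S2=64 S3=47 blocked=[]
Op 8: conn=5 S1=35 S2=64 S3=65 blocked=[]
Op 9: conn=0 S1=35 S2=64 S3=60 blocked=[1, 2, 3]
Op 10: conn=-16 S1=19 S2=64 S3=60 blocked=[1, 2, 3]
Op 11: conn=-25 S1=19 S2=55 S3=60 blocked=[1, 2, 3]
Op 12: conn=-35 S1=9 S2=55 S3=60 blocked=[1, 2, 3]
Op 13: conn=-48 S1=-4 S2=55 S3=60 blocked=[1, 2, 3]

Answer: -48 -4 55 60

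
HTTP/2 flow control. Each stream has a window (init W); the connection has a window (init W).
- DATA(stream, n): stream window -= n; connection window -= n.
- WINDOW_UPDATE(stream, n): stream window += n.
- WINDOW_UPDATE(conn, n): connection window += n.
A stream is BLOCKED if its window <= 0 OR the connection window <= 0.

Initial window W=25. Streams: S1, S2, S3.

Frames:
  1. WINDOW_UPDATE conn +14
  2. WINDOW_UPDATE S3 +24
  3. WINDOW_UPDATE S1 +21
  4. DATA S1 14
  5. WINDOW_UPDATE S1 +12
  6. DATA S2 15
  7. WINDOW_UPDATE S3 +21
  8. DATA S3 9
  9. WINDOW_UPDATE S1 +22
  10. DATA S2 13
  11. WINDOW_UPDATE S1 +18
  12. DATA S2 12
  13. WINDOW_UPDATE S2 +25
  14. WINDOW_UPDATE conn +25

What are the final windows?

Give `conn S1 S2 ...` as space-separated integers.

Op 1: conn=39 S1=25 S2=25 S3=25 blocked=[]
Op 2: conn=39 S1=25 S2=25 S3=49 blocked=[]
Op 3: conn=39 S1=46 S2=25 S3=49 blocked=[]
Op 4: conn=25 S1=32 S2=25 S3=49 blocked=[]
Op 5: conn=25 S1=44 S2=25 S3=49 blocked=[]
Op 6: conn=10 S1=44 S2=10 S3=49 blocked=[]
Op 7: conn=10 S1=44 S2=10 S3=70 blocked=[]
Op 8: conn=1 S1=44 S2=10 S3=61 blocked=[]
Op 9: conn=1 S1=66 S2=10 S3=61 blocked=[]
Op 10: conn=-12 S1=66 S2=-3 S3=61 blocked=[1, 2, 3]
Op 11: conn=-12 S1=84 S2=-3 S3=61 blocked=[1, 2, 3]
Op 12: conn=-24 S1=84 S2=-15 S3=61 blocked=[1, 2, 3]
Op 13: conn=-24 S1=84 S2=10 S3=61 blocked=[1, 2, 3]
Op 14: conn=1 S1=84 S2=10 S3=61 blocked=[]

Answer: 1 84 10 61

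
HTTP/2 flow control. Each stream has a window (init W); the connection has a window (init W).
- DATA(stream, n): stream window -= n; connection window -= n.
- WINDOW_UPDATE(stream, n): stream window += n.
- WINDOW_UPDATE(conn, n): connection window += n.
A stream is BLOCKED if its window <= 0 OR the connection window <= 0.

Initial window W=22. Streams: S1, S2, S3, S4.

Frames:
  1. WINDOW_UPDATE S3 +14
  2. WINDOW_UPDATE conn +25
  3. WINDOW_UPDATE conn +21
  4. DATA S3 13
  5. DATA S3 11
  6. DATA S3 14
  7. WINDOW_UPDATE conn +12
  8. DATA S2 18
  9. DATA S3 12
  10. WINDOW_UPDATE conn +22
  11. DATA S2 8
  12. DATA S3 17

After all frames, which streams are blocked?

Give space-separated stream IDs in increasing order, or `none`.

Answer: S2 S3

Derivation:
Op 1: conn=22 S1=22 S2=22 S3=36 S4=22 blocked=[]
Op 2: conn=47 S1=22 S2=22 S3=36 S4=22 blocked=[]
Op 3: conn=68 S1=22 S2=22 S3=36 S4=22 blocked=[]
Op 4: conn=55 S1=22 S2=22 S3=23 S4=22 blocked=[]
Op 5: conn=44 S1=22 S2=22 S3=12 S4=22 blocked=[]
Op 6: conn=30 S1=22 S2=22 S3=-2 S4=22 blocked=[3]
Op 7: conn=42 S1=22 S2=22 S3=-2 S4=22 blocked=[3]
Op 8: conn=24 S1=22 S2=4 S3=-2 S4=22 blocked=[3]
Op 9: conn=12 S1=22 S2=4 S3=-14 S4=22 blocked=[3]
Op 10: conn=34 S1=22 S2=4 S3=-14 S4=22 blocked=[3]
Op 11: conn=26 S1=22 S2=-4 S3=-14 S4=22 blocked=[2, 3]
Op 12: conn=9 S1=22 S2=-4 S3=-31 S4=22 blocked=[2, 3]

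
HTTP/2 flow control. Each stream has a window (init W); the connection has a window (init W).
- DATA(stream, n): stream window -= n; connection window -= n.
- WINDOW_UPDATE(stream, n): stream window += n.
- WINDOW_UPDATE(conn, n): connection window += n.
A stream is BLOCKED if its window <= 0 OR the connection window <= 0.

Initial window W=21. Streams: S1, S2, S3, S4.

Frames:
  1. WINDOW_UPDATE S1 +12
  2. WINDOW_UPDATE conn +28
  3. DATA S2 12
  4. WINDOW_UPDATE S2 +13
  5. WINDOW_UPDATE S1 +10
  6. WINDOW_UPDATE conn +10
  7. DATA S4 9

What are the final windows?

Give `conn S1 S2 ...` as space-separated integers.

Answer: 38 43 22 21 12

Derivation:
Op 1: conn=21 S1=33 S2=21 S3=21 S4=21 blocked=[]
Op 2: conn=49 S1=33 S2=21 S3=21 S4=21 blocked=[]
Op 3: conn=37 S1=33 S2=9 S3=21 S4=21 blocked=[]
Op 4: conn=37 S1=33 S2=22 S3=21 S4=21 blocked=[]
Op 5: conn=37 S1=43 S2=22 S3=21 S4=21 blocked=[]
Op 6: conn=47 S1=43 S2=22 S3=21 S4=21 blocked=[]
Op 7: conn=38 S1=43 S2=22 S3=21 S4=12 blocked=[]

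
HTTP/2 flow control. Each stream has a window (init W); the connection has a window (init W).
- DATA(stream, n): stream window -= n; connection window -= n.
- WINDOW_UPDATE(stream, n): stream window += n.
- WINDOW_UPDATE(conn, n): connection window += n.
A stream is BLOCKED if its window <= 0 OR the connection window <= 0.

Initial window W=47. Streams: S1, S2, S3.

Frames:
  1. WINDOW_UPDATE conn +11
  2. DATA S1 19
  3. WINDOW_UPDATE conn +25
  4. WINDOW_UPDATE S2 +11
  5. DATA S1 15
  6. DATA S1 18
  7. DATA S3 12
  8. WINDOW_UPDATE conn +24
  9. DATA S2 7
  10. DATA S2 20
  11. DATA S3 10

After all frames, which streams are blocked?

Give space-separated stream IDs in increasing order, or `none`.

Answer: S1

Derivation:
Op 1: conn=58 S1=47 S2=47 S3=47 blocked=[]
Op 2: conn=39 S1=28 S2=47 S3=47 blocked=[]
Op 3: conn=64 S1=28 S2=47 S3=47 blocked=[]
Op 4: conn=64 S1=28 S2=58 S3=47 blocked=[]
Op 5: conn=49 S1=13 S2=58 S3=47 blocked=[]
Op 6: conn=31 S1=-5 S2=58 S3=47 blocked=[1]
Op 7: conn=19 S1=-5 S2=58 S3=35 blocked=[1]
Op 8: conn=43 S1=-5 S2=58 S3=35 blocked=[1]
Op 9: conn=36 S1=-5 S2=51 S3=35 blocked=[1]
Op 10: conn=16 S1=-5 S2=31 S3=35 blocked=[1]
Op 11: conn=6 S1=-5 S2=31 S3=25 blocked=[1]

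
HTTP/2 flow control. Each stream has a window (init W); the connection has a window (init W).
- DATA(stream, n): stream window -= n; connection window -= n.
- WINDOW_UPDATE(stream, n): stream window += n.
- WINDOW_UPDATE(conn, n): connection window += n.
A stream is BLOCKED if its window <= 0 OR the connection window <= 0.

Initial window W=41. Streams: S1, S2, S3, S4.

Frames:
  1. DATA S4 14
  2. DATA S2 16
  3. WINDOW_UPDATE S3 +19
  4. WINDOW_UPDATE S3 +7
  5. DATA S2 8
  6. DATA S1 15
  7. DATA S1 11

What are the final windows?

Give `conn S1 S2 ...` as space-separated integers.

Op 1: conn=27 S1=41 S2=41 S3=41 S4=27 blocked=[]
Op 2: conn=11 S1=41 S2=25 S3=41 S4=27 blocked=[]
Op 3: conn=11 S1=41 S2=25 S3=60 S4=27 blocked=[]
Op 4: conn=11 S1=41 S2=25 S3=67 S4=27 blocked=[]
Op 5: conn=3 S1=41 S2=17 S3=67 S4=27 blocked=[]
Op 6: conn=-12 S1=26 S2=17 S3=67 S4=27 blocked=[1, 2, 3, 4]
Op 7: conn=-23 S1=15 S2=17 S3=67 S4=27 blocked=[1, 2, 3, 4]

Answer: -23 15 17 67 27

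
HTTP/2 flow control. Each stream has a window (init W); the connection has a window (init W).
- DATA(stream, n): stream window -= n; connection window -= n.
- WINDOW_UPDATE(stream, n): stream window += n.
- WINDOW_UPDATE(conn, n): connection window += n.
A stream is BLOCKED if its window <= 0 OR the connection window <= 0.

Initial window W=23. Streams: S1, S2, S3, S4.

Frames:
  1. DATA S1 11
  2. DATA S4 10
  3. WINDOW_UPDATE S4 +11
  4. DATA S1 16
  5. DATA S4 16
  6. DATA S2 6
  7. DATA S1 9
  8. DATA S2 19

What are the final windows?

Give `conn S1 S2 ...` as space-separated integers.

Answer: -64 -13 -2 23 8

Derivation:
Op 1: conn=12 S1=12 S2=23 S3=23 S4=23 blocked=[]
Op 2: conn=2 S1=12 S2=23 S3=23 S4=13 blocked=[]
Op 3: conn=2 S1=12 S2=23 S3=23 S4=24 blocked=[]
Op 4: conn=-14 S1=-4 S2=23 S3=23 S4=24 blocked=[1, 2, 3, 4]
Op 5: conn=-30 S1=-4 S2=23 S3=23 S4=8 blocked=[1, 2, 3, 4]
Op 6: conn=-36 S1=-4 S2=17 S3=23 S4=8 blocked=[1, 2, 3, 4]
Op 7: conn=-45 S1=-13 S2=17 S3=23 S4=8 blocked=[1, 2, 3, 4]
Op 8: conn=-64 S1=-13 S2=-2 S3=23 S4=8 blocked=[1, 2, 3, 4]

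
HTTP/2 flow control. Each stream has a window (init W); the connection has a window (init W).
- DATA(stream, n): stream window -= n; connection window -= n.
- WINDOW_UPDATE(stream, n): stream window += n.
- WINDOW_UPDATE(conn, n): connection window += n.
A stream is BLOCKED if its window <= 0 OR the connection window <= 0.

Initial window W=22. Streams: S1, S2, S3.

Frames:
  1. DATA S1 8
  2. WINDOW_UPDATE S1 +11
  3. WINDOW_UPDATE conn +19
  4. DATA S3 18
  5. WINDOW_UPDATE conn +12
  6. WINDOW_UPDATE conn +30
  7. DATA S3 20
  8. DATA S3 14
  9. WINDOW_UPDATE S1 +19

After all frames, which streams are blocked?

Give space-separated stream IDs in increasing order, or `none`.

Answer: S3

Derivation:
Op 1: conn=14 S1=14 S2=22 S3=22 blocked=[]
Op 2: conn=14 S1=25 S2=22 S3=22 blocked=[]
Op 3: conn=33 S1=25 S2=22 S3=22 blocked=[]
Op 4: conn=15 S1=25 S2=22 S3=4 blocked=[]
Op 5: conn=27 S1=25 S2=22 S3=4 blocked=[]
Op 6: conn=57 S1=25 S2=22 S3=4 blocked=[]
Op 7: conn=37 S1=25 S2=22 S3=-16 blocked=[3]
Op 8: conn=23 S1=25 S2=22 S3=-30 blocked=[3]
Op 9: conn=23 S1=44 S2=22 S3=-30 blocked=[3]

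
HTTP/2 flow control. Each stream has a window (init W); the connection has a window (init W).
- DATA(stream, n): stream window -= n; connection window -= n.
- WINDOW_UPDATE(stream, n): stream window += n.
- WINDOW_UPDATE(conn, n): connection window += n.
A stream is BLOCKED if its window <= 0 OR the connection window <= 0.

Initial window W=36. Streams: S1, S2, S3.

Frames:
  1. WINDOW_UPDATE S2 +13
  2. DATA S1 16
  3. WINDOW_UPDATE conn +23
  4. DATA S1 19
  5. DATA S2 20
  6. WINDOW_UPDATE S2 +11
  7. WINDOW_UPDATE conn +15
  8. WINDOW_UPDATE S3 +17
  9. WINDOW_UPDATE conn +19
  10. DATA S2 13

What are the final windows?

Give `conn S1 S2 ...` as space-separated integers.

Op 1: conn=36 S1=36 S2=49 S3=36 blocked=[]
Op 2: conn=20 S1=20 S2=49 S3=36 blocked=[]
Op 3: conn=43 S1=20 S2=49 S3=36 blocked=[]
Op 4: conn=24 S1=1 S2=49 S3=36 blocked=[]
Op 5: conn=4 S1=1 S2=29 S3=36 blocked=[]
Op 6: conn=4 S1=1 S2=40 S3=36 blocked=[]
Op 7: conn=19 S1=1 S2=40 S3=36 blocked=[]
Op 8: conn=19 S1=1 S2=40 S3=53 blocked=[]
Op 9: conn=38 S1=1 S2=40 S3=53 blocked=[]
Op 10: conn=25 S1=1 S2=27 S3=53 blocked=[]

Answer: 25 1 27 53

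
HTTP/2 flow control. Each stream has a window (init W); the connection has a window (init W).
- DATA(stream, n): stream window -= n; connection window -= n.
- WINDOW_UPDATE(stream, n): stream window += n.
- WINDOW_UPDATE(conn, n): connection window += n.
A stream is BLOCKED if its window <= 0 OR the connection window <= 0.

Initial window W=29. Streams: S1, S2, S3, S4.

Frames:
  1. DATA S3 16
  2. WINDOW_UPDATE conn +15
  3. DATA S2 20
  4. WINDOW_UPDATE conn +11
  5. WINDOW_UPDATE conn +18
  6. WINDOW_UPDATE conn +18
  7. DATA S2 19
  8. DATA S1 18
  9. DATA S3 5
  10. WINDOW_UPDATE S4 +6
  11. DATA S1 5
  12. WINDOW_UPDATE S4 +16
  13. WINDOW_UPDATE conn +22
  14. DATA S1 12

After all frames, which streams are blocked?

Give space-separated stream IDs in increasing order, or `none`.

Answer: S1 S2

Derivation:
Op 1: conn=13 S1=29 S2=29 S3=13 S4=29 blocked=[]
Op 2: conn=28 S1=29 S2=29 S3=13 S4=29 blocked=[]
Op 3: conn=8 S1=29 S2=9 S3=13 S4=29 blocked=[]
Op 4: conn=19 S1=29 S2=9 S3=13 S4=29 blocked=[]
Op 5: conn=37 S1=29 S2=9 S3=13 S4=29 blocked=[]
Op 6: conn=55 S1=29 S2=9 S3=13 S4=29 blocked=[]
Op 7: conn=36 S1=29 S2=-10 S3=13 S4=29 blocked=[2]
Op 8: conn=18 S1=11 S2=-10 S3=13 S4=29 blocked=[2]
Op 9: conn=13 S1=11 S2=-10 S3=8 S4=29 blocked=[2]
Op 10: conn=13 S1=11 S2=-10 S3=8 S4=35 blocked=[2]
Op 11: conn=8 S1=6 S2=-10 S3=8 S4=35 blocked=[2]
Op 12: conn=8 S1=6 S2=-10 S3=8 S4=51 blocked=[2]
Op 13: conn=30 S1=6 S2=-10 S3=8 S4=51 blocked=[2]
Op 14: conn=18 S1=-6 S2=-10 S3=8 S4=51 blocked=[1, 2]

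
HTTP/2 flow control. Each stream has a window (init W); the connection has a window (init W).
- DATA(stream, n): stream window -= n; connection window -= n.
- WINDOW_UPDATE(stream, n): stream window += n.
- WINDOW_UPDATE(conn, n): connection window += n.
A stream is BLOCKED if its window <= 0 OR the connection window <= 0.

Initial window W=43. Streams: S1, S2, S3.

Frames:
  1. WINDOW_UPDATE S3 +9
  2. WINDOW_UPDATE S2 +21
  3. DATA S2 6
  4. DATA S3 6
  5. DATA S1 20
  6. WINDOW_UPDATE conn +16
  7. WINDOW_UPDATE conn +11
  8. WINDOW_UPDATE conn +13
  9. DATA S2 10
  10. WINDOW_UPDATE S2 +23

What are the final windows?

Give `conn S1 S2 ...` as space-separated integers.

Answer: 41 23 71 46

Derivation:
Op 1: conn=43 S1=43 S2=43 S3=52 blocked=[]
Op 2: conn=43 S1=43 S2=64 S3=52 blocked=[]
Op 3: conn=37 S1=43 S2=58 S3=52 blocked=[]
Op 4: conn=31 S1=43 S2=58 S3=46 blocked=[]
Op 5: conn=11 S1=23 S2=58 S3=46 blocked=[]
Op 6: conn=27 S1=23 S2=58 S3=46 blocked=[]
Op 7: conn=38 S1=23 S2=58 S3=46 blocked=[]
Op 8: conn=51 S1=23 S2=58 S3=46 blocked=[]
Op 9: conn=41 S1=23 S2=48 S3=46 blocked=[]
Op 10: conn=41 S1=23 S2=71 S3=46 blocked=[]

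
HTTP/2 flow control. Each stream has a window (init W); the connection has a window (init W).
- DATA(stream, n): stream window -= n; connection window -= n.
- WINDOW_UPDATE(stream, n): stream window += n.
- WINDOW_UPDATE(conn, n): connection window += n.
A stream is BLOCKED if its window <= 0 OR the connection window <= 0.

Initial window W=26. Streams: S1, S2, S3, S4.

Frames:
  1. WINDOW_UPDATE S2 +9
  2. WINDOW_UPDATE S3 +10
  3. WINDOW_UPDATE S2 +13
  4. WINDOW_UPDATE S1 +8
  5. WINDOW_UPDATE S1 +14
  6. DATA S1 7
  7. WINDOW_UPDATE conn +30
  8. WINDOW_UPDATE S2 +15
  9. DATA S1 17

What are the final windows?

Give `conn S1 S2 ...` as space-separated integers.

Op 1: conn=26 S1=26 S2=35 S3=26 S4=26 blocked=[]
Op 2: conn=26 S1=26 S2=35 S3=36 S4=26 blocked=[]
Op 3: conn=26 S1=26 S2=48 S3=36 S4=26 blocked=[]
Op 4: conn=26 S1=34 S2=48 S3=36 S4=26 blocked=[]
Op 5: conn=26 S1=48 S2=48 S3=36 S4=26 blocked=[]
Op 6: conn=19 S1=41 S2=48 S3=36 S4=26 blocked=[]
Op 7: conn=49 S1=41 S2=48 S3=36 S4=26 blocked=[]
Op 8: conn=49 S1=41 S2=63 S3=36 S4=26 blocked=[]
Op 9: conn=32 S1=24 S2=63 S3=36 S4=26 blocked=[]

Answer: 32 24 63 36 26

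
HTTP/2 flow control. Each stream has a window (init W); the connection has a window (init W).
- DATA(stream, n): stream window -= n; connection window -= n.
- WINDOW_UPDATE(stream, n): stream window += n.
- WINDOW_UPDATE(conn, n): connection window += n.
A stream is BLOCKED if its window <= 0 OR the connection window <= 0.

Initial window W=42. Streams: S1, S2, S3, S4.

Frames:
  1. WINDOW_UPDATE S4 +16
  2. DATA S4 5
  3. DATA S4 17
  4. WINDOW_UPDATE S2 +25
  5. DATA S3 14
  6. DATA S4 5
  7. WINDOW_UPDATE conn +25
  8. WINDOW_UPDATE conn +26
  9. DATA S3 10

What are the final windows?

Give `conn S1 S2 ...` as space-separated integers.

Answer: 42 42 67 18 31

Derivation:
Op 1: conn=42 S1=42 S2=42 S3=42 S4=58 blocked=[]
Op 2: conn=37 S1=42 S2=42 S3=42 S4=53 blocked=[]
Op 3: conn=20 S1=42 S2=42 S3=42 S4=36 blocked=[]
Op 4: conn=20 S1=42 S2=67 S3=42 S4=36 blocked=[]
Op 5: conn=6 S1=42 S2=67 S3=28 S4=36 blocked=[]
Op 6: conn=1 S1=42 S2=67 S3=28 S4=31 blocked=[]
Op 7: conn=26 S1=42 S2=67 S3=28 S4=31 blocked=[]
Op 8: conn=52 S1=42 S2=67 S3=28 S4=31 blocked=[]
Op 9: conn=42 S1=42 S2=67 S3=18 S4=31 blocked=[]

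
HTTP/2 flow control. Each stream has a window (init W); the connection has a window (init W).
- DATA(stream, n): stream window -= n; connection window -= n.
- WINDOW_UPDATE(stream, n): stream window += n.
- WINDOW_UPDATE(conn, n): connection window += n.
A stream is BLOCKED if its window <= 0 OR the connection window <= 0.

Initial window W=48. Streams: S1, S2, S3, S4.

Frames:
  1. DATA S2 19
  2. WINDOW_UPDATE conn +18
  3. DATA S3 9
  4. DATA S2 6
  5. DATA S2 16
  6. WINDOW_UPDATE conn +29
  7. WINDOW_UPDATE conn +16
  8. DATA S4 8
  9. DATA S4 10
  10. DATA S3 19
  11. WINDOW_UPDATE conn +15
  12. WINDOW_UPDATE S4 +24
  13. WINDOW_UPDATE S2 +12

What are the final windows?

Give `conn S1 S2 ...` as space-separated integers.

Answer: 39 48 19 20 54

Derivation:
Op 1: conn=29 S1=48 S2=29 S3=48 S4=48 blocked=[]
Op 2: conn=47 S1=48 S2=29 S3=48 S4=48 blocked=[]
Op 3: conn=38 S1=48 S2=29 S3=39 S4=48 blocked=[]
Op 4: conn=32 S1=48 S2=23 S3=39 S4=48 blocked=[]
Op 5: conn=16 S1=48 S2=7 S3=39 S4=48 blocked=[]
Op 6: conn=45 S1=48 S2=7 S3=39 S4=48 blocked=[]
Op 7: conn=61 S1=48 S2=7 S3=39 S4=48 blocked=[]
Op 8: conn=53 S1=48 S2=7 S3=39 S4=40 blocked=[]
Op 9: conn=43 S1=48 S2=7 S3=39 S4=30 blocked=[]
Op 10: conn=24 S1=48 S2=7 S3=20 S4=30 blocked=[]
Op 11: conn=39 S1=48 S2=7 S3=20 S4=30 blocked=[]
Op 12: conn=39 S1=48 S2=7 S3=20 S4=54 blocked=[]
Op 13: conn=39 S1=48 S2=19 S3=20 S4=54 blocked=[]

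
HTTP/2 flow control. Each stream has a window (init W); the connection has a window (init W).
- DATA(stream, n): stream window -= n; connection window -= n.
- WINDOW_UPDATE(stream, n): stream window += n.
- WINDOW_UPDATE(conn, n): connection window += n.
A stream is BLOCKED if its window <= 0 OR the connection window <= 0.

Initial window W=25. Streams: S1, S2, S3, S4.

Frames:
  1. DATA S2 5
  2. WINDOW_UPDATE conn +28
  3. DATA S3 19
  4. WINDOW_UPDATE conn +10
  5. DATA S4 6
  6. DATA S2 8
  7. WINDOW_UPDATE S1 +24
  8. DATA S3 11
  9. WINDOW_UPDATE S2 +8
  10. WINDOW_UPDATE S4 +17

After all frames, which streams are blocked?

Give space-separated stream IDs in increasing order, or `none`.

Answer: S3

Derivation:
Op 1: conn=20 S1=25 S2=20 S3=25 S4=25 blocked=[]
Op 2: conn=48 S1=25 S2=20 S3=25 S4=25 blocked=[]
Op 3: conn=29 S1=25 S2=20 S3=6 S4=25 blocked=[]
Op 4: conn=39 S1=25 S2=20 S3=6 S4=25 blocked=[]
Op 5: conn=33 S1=25 S2=20 S3=6 S4=19 blocked=[]
Op 6: conn=25 S1=25 S2=12 S3=6 S4=19 blocked=[]
Op 7: conn=25 S1=49 S2=12 S3=6 S4=19 blocked=[]
Op 8: conn=14 S1=49 S2=12 S3=-5 S4=19 blocked=[3]
Op 9: conn=14 S1=49 S2=20 S3=-5 S4=19 blocked=[3]
Op 10: conn=14 S1=49 S2=20 S3=-5 S4=36 blocked=[3]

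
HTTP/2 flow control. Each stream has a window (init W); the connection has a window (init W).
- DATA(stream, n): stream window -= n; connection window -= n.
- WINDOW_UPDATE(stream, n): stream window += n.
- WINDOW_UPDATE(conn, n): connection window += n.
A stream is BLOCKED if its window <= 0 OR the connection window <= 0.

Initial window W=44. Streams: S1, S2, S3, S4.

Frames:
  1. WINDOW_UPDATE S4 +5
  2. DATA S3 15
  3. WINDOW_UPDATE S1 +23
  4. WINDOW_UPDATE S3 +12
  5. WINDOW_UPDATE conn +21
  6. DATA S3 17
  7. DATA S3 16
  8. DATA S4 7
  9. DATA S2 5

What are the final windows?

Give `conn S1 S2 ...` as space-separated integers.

Op 1: conn=44 S1=44 S2=44 S3=44 S4=49 blocked=[]
Op 2: conn=29 S1=44 S2=44 S3=29 S4=49 blocked=[]
Op 3: conn=29 S1=67 S2=44 S3=29 S4=49 blocked=[]
Op 4: conn=29 S1=67 S2=44 S3=41 S4=49 blocked=[]
Op 5: conn=50 S1=67 S2=44 S3=41 S4=49 blocked=[]
Op 6: conn=33 S1=67 S2=44 S3=24 S4=49 blocked=[]
Op 7: conn=17 S1=67 S2=44 S3=8 S4=49 blocked=[]
Op 8: conn=10 S1=67 S2=44 S3=8 S4=42 blocked=[]
Op 9: conn=5 S1=67 S2=39 S3=8 S4=42 blocked=[]

Answer: 5 67 39 8 42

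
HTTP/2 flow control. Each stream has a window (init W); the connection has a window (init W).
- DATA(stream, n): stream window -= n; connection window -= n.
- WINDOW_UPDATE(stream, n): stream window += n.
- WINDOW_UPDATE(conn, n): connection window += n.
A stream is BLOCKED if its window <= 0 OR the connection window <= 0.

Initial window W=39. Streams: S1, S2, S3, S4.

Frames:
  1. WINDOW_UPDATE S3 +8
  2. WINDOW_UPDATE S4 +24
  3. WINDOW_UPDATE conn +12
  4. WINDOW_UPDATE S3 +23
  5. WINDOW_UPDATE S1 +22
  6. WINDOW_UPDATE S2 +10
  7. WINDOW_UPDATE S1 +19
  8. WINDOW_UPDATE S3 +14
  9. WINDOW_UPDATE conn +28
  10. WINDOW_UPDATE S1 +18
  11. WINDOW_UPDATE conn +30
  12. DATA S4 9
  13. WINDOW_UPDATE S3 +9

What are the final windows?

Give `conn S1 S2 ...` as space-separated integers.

Answer: 100 98 49 93 54

Derivation:
Op 1: conn=39 S1=39 S2=39 S3=47 S4=39 blocked=[]
Op 2: conn=39 S1=39 S2=39 S3=47 S4=63 blocked=[]
Op 3: conn=51 S1=39 S2=39 S3=47 S4=63 blocked=[]
Op 4: conn=51 S1=39 S2=39 S3=70 S4=63 blocked=[]
Op 5: conn=51 S1=61 S2=39 S3=70 S4=63 blocked=[]
Op 6: conn=51 S1=61 S2=49 S3=70 S4=63 blocked=[]
Op 7: conn=51 S1=80 S2=49 S3=70 S4=63 blocked=[]
Op 8: conn=51 S1=80 S2=49 S3=84 S4=63 blocked=[]
Op 9: conn=79 S1=80 S2=49 S3=84 S4=63 blocked=[]
Op 10: conn=79 S1=98 S2=49 S3=84 S4=63 blocked=[]
Op 11: conn=109 S1=98 S2=49 S3=84 S4=63 blocked=[]
Op 12: conn=100 S1=98 S2=49 S3=84 S4=54 blocked=[]
Op 13: conn=100 S1=98 S2=49 S3=93 S4=54 blocked=[]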